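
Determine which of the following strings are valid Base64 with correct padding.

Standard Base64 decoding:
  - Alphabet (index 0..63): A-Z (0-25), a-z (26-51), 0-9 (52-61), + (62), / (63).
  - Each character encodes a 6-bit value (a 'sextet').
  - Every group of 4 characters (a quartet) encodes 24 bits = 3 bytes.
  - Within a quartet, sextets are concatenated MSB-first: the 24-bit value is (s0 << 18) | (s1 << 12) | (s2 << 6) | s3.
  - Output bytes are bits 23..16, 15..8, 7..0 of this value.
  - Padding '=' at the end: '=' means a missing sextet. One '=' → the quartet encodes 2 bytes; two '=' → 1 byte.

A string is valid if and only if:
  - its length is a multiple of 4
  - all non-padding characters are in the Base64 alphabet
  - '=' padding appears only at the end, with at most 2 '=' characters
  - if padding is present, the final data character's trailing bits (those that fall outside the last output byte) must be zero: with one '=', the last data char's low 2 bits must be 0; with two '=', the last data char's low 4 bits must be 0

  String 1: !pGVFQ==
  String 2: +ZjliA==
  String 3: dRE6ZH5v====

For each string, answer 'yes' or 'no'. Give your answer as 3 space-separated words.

String 1: '!pGVFQ==' → invalid (bad char(s): ['!'])
String 2: '+ZjliA==' → valid
String 3: 'dRE6ZH5v====' → invalid (4 pad chars (max 2))

Answer: no yes no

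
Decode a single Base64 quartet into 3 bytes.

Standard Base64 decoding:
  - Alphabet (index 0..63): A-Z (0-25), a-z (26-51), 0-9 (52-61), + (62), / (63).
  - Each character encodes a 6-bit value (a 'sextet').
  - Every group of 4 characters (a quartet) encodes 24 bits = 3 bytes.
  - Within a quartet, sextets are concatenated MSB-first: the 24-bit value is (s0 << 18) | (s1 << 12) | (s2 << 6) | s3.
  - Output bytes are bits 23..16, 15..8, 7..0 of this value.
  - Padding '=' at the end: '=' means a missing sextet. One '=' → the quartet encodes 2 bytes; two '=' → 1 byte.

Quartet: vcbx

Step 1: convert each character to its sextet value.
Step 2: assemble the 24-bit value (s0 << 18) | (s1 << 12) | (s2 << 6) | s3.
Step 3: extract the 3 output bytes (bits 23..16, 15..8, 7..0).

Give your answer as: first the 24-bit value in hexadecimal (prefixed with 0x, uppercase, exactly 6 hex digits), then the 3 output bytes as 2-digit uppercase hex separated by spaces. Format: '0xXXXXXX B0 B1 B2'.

Sextets: v=47, c=28, b=27, x=49
24-bit: (47<<18) | (28<<12) | (27<<6) | 49
      = 0xBC0000 | 0x01C000 | 0x0006C0 | 0x000031
      = 0xBDC6F1
Bytes: (v>>16)&0xFF=BD, (v>>8)&0xFF=C6, v&0xFF=F1

Answer: 0xBDC6F1 BD C6 F1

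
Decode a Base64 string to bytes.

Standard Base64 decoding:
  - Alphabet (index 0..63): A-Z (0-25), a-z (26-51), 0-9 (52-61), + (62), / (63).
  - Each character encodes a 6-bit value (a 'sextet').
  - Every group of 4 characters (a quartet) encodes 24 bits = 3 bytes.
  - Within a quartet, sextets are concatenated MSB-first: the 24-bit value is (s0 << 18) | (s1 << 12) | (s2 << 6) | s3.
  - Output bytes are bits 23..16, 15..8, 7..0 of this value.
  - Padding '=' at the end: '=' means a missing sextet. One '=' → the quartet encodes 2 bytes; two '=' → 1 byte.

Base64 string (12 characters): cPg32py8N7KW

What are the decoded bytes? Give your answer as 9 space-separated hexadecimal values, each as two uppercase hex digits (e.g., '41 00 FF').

Answer: 70 F8 37 DA 9C BC 37 B2 96

Derivation:
After char 0 ('c'=28): chars_in_quartet=1 acc=0x1C bytes_emitted=0
After char 1 ('P'=15): chars_in_quartet=2 acc=0x70F bytes_emitted=0
After char 2 ('g'=32): chars_in_quartet=3 acc=0x1C3E0 bytes_emitted=0
After char 3 ('3'=55): chars_in_quartet=4 acc=0x70F837 -> emit 70 F8 37, reset; bytes_emitted=3
After char 4 ('2'=54): chars_in_quartet=1 acc=0x36 bytes_emitted=3
After char 5 ('p'=41): chars_in_quartet=2 acc=0xDA9 bytes_emitted=3
After char 6 ('y'=50): chars_in_quartet=3 acc=0x36A72 bytes_emitted=3
After char 7 ('8'=60): chars_in_quartet=4 acc=0xDA9CBC -> emit DA 9C BC, reset; bytes_emitted=6
After char 8 ('N'=13): chars_in_quartet=1 acc=0xD bytes_emitted=6
After char 9 ('7'=59): chars_in_quartet=2 acc=0x37B bytes_emitted=6
After char 10 ('K'=10): chars_in_quartet=3 acc=0xDECA bytes_emitted=6
After char 11 ('W'=22): chars_in_quartet=4 acc=0x37B296 -> emit 37 B2 96, reset; bytes_emitted=9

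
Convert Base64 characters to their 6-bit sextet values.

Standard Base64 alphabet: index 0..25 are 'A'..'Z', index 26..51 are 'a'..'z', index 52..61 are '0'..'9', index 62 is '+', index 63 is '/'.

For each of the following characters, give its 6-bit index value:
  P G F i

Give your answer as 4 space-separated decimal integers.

Answer: 15 6 5 34

Derivation:
'P': A..Z range, ord('P') − ord('A') = 15
'G': A..Z range, ord('G') − ord('A') = 6
'F': A..Z range, ord('F') − ord('A') = 5
'i': a..z range, 26 + ord('i') − ord('a') = 34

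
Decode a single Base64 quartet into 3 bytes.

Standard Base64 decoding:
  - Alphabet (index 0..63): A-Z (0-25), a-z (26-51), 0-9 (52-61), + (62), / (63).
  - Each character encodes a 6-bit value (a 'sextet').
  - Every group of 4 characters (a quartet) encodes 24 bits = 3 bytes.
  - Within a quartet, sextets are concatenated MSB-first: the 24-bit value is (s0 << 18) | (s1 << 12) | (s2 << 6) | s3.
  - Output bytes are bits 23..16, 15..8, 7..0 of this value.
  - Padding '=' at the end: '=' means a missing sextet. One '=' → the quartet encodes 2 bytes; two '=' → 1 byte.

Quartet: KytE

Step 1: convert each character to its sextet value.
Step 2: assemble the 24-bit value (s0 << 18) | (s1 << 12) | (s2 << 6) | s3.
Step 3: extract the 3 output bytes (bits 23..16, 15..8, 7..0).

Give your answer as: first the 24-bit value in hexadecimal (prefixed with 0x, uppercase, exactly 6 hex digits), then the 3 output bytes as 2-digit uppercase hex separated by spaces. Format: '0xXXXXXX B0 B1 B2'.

Sextets: K=10, y=50, t=45, E=4
24-bit: (10<<18) | (50<<12) | (45<<6) | 4
      = 0x280000 | 0x032000 | 0x000B40 | 0x000004
      = 0x2B2B44
Bytes: (v>>16)&0xFF=2B, (v>>8)&0xFF=2B, v&0xFF=44

Answer: 0x2B2B44 2B 2B 44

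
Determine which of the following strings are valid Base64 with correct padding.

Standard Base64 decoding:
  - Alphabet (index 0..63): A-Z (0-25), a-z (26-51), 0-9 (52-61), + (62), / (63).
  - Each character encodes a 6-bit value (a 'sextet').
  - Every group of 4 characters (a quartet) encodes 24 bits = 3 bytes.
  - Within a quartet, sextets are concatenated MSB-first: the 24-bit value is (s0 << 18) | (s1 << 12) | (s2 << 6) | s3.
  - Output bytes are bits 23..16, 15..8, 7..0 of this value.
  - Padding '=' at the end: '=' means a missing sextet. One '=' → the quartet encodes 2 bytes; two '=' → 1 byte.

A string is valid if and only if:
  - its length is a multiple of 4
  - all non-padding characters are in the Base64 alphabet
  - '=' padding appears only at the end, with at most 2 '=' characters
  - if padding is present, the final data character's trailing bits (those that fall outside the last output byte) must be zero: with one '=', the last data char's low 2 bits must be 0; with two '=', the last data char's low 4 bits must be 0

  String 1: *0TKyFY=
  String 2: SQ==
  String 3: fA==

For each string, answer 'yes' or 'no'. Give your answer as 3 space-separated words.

Answer: no yes yes

Derivation:
String 1: '*0TKyFY=' → invalid (bad char(s): ['*'])
String 2: 'SQ==' → valid
String 3: 'fA==' → valid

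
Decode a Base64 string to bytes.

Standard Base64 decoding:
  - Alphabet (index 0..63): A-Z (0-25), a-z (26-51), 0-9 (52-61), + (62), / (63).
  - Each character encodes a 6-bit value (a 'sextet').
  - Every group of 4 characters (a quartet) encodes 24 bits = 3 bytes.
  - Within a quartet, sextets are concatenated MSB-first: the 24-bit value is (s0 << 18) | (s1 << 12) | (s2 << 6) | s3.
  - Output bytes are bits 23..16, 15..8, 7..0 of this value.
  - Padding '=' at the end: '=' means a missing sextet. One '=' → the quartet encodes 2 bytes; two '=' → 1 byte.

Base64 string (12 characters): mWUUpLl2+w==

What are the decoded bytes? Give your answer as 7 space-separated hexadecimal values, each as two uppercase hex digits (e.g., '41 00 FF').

Answer: 99 65 14 A4 B9 76 FB

Derivation:
After char 0 ('m'=38): chars_in_quartet=1 acc=0x26 bytes_emitted=0
After char 1 ('W'=22): chars_in_quartet=2 acc=0x996 bytes_emitted=0
After char 2 ('U'=20): chars_in_quartet=3 acc=0x26594 bytes_emitted=0
After char 3 ('U'=20): chars_in_quartet=4 acc=0x996514 -> emit 99 65 14, reset; bytes_emitted=3
After char 4 ('p'=41): chars_in_quartet=1 acc=0x29 bytes_emitted=3
After char 5 ('L'=11): chars_in_quartet=2 acc=0xA4B bytes_emitted=3
After char 6 ('l'=37): chars_in_quartet=3 acc=0x292E5 bytes_emitted=3
After char 7 ('2'=54): chars_in_quartet=4 acc=0xA4B976 -> emit A4 B9 76, reset; bytes_emitted=6
After char 8 ('+'=62): chars_in_quartet=1 acc=0x3E bytes_emitted=6
After char 9 ('w'=48): chars_in_quartet=2 acc=0xFB0 bytes_emitted=6
Padding '==': partial quartet acc=0xFB0 -> emit FB; bytes_emitted=7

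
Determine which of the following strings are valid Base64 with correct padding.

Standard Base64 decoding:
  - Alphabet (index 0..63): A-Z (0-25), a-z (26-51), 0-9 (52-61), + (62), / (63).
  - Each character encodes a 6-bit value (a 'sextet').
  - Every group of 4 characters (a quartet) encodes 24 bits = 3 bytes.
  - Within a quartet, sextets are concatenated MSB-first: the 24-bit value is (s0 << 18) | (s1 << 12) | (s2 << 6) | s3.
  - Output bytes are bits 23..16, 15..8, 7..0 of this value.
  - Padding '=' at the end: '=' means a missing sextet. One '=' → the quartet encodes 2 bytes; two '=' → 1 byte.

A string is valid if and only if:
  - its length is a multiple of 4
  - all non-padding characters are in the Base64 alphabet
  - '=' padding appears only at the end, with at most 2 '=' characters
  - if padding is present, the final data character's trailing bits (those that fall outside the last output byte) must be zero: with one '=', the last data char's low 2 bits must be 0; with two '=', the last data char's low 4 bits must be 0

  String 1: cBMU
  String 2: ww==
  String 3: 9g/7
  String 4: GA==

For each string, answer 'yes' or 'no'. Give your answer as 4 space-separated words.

Answer: yes yes yes yes

Derivation:
String 1: 'cBMU' → valid
String 2: 'ww==' → valid
String 3: '9g/7' → valid
String 4: 'GA==' → valid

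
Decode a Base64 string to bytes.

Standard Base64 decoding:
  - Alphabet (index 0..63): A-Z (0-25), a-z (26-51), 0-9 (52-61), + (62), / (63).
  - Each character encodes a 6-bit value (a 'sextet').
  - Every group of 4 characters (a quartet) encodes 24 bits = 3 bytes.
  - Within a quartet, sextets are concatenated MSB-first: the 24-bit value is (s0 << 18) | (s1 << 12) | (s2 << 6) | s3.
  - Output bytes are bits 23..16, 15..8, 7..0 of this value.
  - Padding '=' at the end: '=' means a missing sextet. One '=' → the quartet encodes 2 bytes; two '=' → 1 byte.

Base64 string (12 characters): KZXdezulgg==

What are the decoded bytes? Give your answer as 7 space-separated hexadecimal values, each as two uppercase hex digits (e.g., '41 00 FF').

After char 0 ('K'=10): chars_in_quartet=1 acc=0xA bytes_emitted=0
After char 1 ('Z'=25): chars_in_quartet=2 acc=0x299 bytes_emitted=0
After char 2 ('X'=23): chars_in_quartet=3 acc=0xA657 bytes_emitted=0
After char 3 ('d'=29): chars_in_quartet=4 acc=0x2995DD -> emit 29 95 DD, reset; bytes_emitted=3
After char 4 ('e'=30): chars_in_quartet=1 acc=0x1E bytes_emitted=3
After char 5 ('z'=51): chars_in_quartet=2 acc=0x7B3 bytes_emitted=3
After char 6 ('u'=46): chars_in_quartet=3 acc=0x1ECEE bytes_emitted=3
After char 7 ('l'=37): chars_in_quartet=4 acc=0x7B3BA5 -> emit 7B 3B A5, reset; bytes_emitted=6
After char 8 ('g'=32): chars_in_quartet=1 acc=0x20 bytes_emitted=6
After char 9 ('g'=32): chars_in_quartet=2 acc=0x820 bytes_emitted=6
Padding '==': partial quartet acc=0x820 -> emit 82; bytes_emitted=7

Answer: 29 95 DD 7B 3B A5 82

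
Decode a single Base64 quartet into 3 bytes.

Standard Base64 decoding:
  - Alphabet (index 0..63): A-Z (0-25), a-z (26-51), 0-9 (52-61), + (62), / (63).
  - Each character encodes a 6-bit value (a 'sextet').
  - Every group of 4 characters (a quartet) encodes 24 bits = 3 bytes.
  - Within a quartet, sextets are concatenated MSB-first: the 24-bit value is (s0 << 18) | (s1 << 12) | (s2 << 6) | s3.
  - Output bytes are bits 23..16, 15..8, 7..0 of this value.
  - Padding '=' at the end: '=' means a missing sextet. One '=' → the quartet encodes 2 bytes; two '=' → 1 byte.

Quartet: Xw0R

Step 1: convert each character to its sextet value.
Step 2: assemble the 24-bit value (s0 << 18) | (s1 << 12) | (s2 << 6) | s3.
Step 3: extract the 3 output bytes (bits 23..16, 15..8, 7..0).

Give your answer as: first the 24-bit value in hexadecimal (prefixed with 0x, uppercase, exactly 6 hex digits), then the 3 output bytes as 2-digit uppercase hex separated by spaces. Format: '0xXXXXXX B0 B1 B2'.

Answer: 0x5F0D11 5F 0D 11

Derivation:
Sextets: X=23, w=48, 0=52, R=17
24-bit: (23<<18) | (48<<12) | (52<<6) | 17
      = 0x5C0000 | 0x030000 | 0x000D00 | 0x000011
      = 0x5F0D11
Bytes: (v>>16)&0xFF=5F, (v>>8)&0xFF=0D, v&0xFF=11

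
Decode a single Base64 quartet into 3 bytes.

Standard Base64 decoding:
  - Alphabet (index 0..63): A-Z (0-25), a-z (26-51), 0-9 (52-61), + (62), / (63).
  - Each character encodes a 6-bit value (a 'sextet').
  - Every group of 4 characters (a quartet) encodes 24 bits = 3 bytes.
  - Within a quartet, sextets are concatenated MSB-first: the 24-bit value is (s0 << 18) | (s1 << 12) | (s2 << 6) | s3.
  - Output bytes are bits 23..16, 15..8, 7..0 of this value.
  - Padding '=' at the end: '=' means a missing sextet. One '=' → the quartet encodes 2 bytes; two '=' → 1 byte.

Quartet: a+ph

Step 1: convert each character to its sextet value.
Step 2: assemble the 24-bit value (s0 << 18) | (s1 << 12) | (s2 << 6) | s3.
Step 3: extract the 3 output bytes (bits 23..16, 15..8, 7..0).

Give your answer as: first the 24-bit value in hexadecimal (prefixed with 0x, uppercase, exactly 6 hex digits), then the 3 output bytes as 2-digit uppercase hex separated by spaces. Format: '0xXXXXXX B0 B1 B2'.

Sextets: a=26, +=62, p=41, h=33
24-bit: (26<<18) | (62<<12) | (41<<6) | 33
      = 0x680000 | 0x03E000 | 0x000A40 | 0x000021
      = 0x6BEA61
Bytes: (v>>16)&0xFF=6B, (v>>8)&0xFF=EA, v&0xFF=61

Answer: 0x6BEA61 6B EA 61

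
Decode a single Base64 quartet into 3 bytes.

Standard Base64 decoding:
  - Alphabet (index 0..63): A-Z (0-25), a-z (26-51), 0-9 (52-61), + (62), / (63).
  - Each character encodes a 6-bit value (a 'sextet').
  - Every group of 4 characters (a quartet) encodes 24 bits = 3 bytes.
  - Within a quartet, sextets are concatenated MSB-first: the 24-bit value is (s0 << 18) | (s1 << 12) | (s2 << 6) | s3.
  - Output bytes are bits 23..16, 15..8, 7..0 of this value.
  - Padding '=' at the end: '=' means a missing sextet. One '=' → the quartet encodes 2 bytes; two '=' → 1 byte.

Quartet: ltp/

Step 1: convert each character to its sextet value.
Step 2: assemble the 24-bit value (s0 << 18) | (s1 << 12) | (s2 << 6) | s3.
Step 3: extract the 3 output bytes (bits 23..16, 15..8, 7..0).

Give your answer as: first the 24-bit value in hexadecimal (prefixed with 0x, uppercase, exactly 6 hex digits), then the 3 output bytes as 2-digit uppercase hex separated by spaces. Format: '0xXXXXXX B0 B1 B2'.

Sextets: l=37, t=45, p=41, /=63
24-bit: (37<<18) | (45<<12) | (41<<6) | 63
      = 0x940000 | 0x02D000 | 0x000A40 | 0x00003F
      = 0x96DA7F
Bytes: (v>>16)&0xFF=96, (v>>8)&0xFF=DA, v&0xFF=7F

Answer: 0x96DA7F 96 DA 7F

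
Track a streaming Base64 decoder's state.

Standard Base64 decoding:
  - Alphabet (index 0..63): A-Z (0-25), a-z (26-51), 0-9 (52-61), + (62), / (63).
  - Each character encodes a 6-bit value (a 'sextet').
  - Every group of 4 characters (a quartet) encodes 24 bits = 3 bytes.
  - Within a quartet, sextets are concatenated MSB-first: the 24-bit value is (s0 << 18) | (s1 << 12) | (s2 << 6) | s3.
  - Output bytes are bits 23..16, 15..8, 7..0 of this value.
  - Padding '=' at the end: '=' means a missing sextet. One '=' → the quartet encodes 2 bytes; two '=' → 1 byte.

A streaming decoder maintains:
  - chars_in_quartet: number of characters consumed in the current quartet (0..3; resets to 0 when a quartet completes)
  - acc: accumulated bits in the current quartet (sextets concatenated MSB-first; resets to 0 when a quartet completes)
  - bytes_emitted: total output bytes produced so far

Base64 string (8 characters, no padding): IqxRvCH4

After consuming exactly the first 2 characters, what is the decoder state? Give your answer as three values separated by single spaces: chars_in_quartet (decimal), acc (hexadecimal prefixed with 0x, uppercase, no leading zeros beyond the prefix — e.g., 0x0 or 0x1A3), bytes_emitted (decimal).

Answer: 2 0x22A 0

Derivation:
After char 0 ('I'=8): chars_in_quartet=1 acc=0x8 bytes_emitted=0
After char 1 ('q'=42): chars_in_quartet=2 acc=0x22A bytes_emitted=0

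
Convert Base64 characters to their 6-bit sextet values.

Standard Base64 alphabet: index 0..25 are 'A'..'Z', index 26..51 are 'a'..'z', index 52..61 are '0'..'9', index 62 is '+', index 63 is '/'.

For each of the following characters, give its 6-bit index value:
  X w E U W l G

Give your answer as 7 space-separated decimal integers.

'X': A..Z range, ord('X') − ord('A') = 23
'w': a..z range, 26 + ord('w') − ord('a') = 48
'E': A..Z range, ord('E') − ord('A') = 4
'U': A..Z range, ord('U') − ord('A') = 20
'W': A..Z range, ord('W') − ord('A') = 22
'l': a..z range, 26 + ord('l') − ord('a') = 37
'G': A..Z range, ord('G') − ord('A') = 6

Answer: 23 48 4 20 22 37 6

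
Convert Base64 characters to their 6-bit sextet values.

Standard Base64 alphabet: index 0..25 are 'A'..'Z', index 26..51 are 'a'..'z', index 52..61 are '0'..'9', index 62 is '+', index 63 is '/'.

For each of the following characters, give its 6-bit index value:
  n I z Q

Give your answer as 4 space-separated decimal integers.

'n': a..z range, 26 + ord('n') − ord('a') = 39
'I': A..Z range, ord('I') − ord('A') = 8
'z': a..z range, 26 + ord('z') − ord('a') = 51
'Q': A..Z range, ord('Q') − ord('A') = 16

Answer: 39 8 51 16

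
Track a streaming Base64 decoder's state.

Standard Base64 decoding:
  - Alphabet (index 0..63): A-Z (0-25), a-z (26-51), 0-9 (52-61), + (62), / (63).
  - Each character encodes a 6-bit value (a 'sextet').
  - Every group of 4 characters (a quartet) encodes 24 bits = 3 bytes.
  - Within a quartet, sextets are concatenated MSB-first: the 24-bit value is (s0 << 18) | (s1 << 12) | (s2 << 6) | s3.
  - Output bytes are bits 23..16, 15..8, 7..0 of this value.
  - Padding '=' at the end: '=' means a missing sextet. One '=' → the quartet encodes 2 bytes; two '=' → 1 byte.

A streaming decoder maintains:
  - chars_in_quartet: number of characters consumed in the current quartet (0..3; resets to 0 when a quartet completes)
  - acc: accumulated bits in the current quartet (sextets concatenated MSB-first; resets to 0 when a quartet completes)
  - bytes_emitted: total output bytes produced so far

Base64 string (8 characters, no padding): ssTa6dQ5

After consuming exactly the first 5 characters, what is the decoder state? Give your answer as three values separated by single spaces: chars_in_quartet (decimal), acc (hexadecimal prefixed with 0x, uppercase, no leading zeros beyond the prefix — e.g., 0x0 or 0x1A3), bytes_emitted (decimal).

After char 0 ('s'=44): chars_in_quartet=1 acc=0x2C bytes_emitted=0
After char 1 ('s'=44): chars_in_quartet=2 acc=0xB2C bytes_emitted=0
After char 2 ('T'=19): chars_in_quartet=3 acc=0x2CB13 bytes_emitted=0
After char 3 ('a'=26): chars_in_quartet=4 acc=0xB2C4DA -> emit B2 C4 DA, reset; bytes_emitted=3
After char 4 ('6'=58): chars_in_quartet=1 acc=0x3A bytes_emitted=3

Answer: 1 0x3A 3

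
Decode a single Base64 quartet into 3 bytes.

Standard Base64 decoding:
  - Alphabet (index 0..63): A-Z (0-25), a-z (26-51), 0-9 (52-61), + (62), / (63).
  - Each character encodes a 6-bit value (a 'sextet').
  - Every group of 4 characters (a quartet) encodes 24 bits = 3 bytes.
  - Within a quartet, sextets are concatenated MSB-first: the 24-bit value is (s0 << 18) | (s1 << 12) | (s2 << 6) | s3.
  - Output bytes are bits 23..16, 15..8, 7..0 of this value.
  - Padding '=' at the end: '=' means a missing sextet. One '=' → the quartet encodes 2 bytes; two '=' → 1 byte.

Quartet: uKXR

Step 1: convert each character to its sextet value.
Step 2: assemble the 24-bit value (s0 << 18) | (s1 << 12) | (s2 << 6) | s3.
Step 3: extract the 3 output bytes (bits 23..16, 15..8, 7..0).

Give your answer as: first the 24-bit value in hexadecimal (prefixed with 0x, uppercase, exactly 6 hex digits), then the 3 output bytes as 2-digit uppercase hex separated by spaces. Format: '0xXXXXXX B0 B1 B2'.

Sextets: u=46, K=10, X=23, R=17
24-bit: (46<<18) | (10<<12) | (23<<6) | 17
      = 0xB80000 | 0x00A000 | 0x0005C0 | 0x000011
      = 0xB8A5D1
Bytes: (v>>16)&0xFF=B8, (v>>8)&0xFF=A5, v&0xFF=D1

Answer: 0xB8A5D1 B8 A5 D1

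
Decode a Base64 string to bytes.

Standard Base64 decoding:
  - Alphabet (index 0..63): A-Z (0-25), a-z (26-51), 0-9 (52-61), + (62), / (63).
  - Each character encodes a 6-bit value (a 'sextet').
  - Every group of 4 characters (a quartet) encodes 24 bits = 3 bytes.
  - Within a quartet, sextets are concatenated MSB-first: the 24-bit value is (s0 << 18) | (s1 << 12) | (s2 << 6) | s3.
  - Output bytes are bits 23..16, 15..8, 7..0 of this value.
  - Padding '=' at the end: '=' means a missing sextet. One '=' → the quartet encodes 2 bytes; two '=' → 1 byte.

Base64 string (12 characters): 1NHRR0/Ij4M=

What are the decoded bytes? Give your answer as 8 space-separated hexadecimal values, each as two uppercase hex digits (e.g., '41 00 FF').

Answer: D4 D1 D1 47 4F C8 8F 83

Derivation:
After char 0 ('1'=53): chars_in_quartet=1 acc=0x35 bytes_emitted=0
After char 1 ('N'=13): chars_in_quartet=2 acc=0xD4D bytes_emitted=0
After char 2 ('H'=7): chars_in_quartet=3 acc=0x35347 bytes_emitted=0
After char 3 ('R'=17): chars_in_quartet=4 acc=0xD4D1D1 -> emit D4 D1 D1, reset; bytes_emitted=3
After char 4 ('R'=17): chars_in_quartet=1 acc=0x11 bytes_emitted=3
After char 5 ('0'=52): chars_in_quartet=2 acc=0x474 bytes_emitted=3
After char 6 ('/'=63): chars_in_quartet=3 acc=0x11D3F bytes_emitted=3
After char 7 ('I'=8): chars_in_quartet=4 acc=0x474FC8 -> emit 47 4F C8, reset; bytes_emitted=6
After char 8 ('j'=35): chars_in_quartet=1 acc=0x23 bytes_emitted=6
After char 9 ('4'=56): chars_in_quartet=2 acc=0x8F8 bytes_emitted=6
After char 10 ('M'=12): chars_in_quartet=3 acc=0x23E0C bytes_emitted=6
Padding '=': partial quartet acc=0x23E0C -> emit 8F 83; bytes_emitted=8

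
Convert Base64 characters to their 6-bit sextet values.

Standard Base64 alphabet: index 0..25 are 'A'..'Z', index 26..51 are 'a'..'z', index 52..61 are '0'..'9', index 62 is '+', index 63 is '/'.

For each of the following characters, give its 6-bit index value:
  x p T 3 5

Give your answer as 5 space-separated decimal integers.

Answer: 49 41 19 55 57

Derivation:
'x': a..z range, 26 + ord('x') − ord('a') = 49
'p': a..z range, 26 + ord('p') − ord('a') = 41
'T': A..Z range, ord('T') − ord('A') = 19
'3': 0..9 range, 52 + ord('3') − ord('0') = 55
'5': 0..9 range, 52 + ord('5') − ord('0') = 57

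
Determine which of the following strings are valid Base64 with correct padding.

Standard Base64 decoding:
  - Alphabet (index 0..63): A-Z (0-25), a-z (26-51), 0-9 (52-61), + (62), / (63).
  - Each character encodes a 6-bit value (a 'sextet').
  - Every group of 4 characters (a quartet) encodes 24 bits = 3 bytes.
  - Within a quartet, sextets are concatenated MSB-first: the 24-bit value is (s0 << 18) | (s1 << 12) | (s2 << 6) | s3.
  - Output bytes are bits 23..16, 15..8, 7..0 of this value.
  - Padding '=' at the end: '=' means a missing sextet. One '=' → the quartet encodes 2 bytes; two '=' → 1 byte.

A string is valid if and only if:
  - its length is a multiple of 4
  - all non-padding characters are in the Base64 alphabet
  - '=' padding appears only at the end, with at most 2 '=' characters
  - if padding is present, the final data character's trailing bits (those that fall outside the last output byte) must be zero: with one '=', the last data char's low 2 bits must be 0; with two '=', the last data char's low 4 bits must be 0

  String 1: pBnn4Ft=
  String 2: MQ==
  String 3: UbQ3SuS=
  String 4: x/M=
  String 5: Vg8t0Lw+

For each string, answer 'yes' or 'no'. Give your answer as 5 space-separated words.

Answer: no yes no yes yes

Derivation:
String 1: 'pBnn4Ft=' → invalid (bad trailing bits)
String 2: 'MQ==' → valid
String 3: 'UbQ3SuS=' → invalid (bad trailing bits)
String 4: 'x/M=' → valid
String 5: 'Vg8t0Lw+' → valid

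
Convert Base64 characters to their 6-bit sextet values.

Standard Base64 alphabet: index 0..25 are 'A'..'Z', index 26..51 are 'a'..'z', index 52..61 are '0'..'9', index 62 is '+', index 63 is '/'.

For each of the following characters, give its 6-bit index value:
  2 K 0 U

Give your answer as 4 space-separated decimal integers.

'2': 0..9 range, 52 + ord('2') − ord('0') = 54
'K': A..Z range, ord('K') − ord('A') = 10
'0': 0..9 range, 52 + ord('0') − ord('0') = 52
'U': A..Z range, ord('U') − ord('A') = 20

Answer: 54 10 52 20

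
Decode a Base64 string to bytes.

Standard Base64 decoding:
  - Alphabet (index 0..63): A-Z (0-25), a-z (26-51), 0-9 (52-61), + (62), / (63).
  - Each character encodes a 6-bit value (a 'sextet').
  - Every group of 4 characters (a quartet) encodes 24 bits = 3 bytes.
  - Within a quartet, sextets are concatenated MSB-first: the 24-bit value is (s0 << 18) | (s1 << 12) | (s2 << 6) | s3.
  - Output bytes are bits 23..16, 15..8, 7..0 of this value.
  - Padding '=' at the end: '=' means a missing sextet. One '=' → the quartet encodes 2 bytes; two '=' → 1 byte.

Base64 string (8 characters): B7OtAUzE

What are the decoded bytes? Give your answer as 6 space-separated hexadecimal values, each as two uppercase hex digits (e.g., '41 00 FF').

Answer: 07 B3 AD 01 4C C4

Derivation:
After char 0 ('B'=1): chars_in_quartet=1 acc=0x1 bytes_emitted=0
After char 1 ('7'=59): chars_in_quartet=2 acc=0x7B bytes_emitted=0
After char 2 ('O'=14): chars_in_quartet=3 acc=0x1ECE bytes_emitted=0
After char 3 ('t'=45): chars_in_quartet=4 acc=0x7B3AD -> emit 07 B3 AD, reset; bytes_emitted=3
After char 4 ('A'=0): chars_in_quartet=1 acc=0x0 bytes_emitted=3
After char 5 ('U'=20): chars_in_quartet=2 acc=0x14 bytes_emitted=3
After char 6 ('z'=51): chars_in_quartet=3 acc=0x533 bytes_emitted=3
After char 7 ('E'=4): chars_in_quartet=4 acc=0x14CC4 -> emit 01 4C C4, reset; bytes_emitted=6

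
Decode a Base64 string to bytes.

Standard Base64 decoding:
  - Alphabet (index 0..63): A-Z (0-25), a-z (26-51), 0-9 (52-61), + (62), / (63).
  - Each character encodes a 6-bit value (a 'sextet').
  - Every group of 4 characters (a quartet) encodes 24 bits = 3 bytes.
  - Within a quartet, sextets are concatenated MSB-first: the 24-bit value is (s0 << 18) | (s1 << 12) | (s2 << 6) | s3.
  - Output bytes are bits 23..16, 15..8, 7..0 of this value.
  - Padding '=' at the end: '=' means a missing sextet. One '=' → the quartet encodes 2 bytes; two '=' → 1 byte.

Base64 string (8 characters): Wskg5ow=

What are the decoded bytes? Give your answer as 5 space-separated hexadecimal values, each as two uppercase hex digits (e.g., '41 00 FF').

After char 0 ('W'=22): chars_in_quartet=1 acc=0x16 bytes_emitted=0
After char 1 ('s'=44): chars_in_quartet=2 acc=0x5AC bytes_emitted=0
After char 2 ('k'=36): chars_in_quartet=3 acc=0x16B24 bytes_emitted=0
After char 3 ('g'=32): chars_in_quartet=4 acc=0x5AC920 -> emit 5A C9 20, reset; bytes_emitted=3
After char 4 ('5'=57): chars_in_quartet=1 acc=0x39 bytes_emitted=3
After char 5 ('o'=40): chars_in_quartet=2 acc=0xE68 bytes_emitted=3
After char 6 ('w'=48): chars_in_quartet=3 acc=0x39A30 bytes_emitted=3
Padding '=': partial quartet acc=0x39A30 -> emit E6 8C; bytes_emitted=5

Answer: 5A C9 20 E6 8C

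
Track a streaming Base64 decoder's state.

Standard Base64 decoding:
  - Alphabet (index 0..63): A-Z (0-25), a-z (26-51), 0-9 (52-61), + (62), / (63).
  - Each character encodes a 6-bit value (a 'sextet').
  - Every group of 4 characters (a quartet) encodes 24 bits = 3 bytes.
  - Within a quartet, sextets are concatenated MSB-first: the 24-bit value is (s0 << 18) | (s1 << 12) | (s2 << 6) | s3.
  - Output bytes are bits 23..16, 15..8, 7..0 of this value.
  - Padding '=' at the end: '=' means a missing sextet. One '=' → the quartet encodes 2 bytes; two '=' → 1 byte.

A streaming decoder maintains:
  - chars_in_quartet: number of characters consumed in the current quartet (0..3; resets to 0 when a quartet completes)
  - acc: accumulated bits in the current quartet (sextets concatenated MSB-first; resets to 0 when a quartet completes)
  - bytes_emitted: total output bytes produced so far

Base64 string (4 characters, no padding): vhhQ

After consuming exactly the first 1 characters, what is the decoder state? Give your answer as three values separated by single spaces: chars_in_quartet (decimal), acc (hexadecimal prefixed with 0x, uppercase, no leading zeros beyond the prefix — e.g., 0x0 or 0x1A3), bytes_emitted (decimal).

After char 0 ('v'=47): chars_in_quartet=1 acc=0x2F bytes_emitted=0

Answer: 1 0x2F 0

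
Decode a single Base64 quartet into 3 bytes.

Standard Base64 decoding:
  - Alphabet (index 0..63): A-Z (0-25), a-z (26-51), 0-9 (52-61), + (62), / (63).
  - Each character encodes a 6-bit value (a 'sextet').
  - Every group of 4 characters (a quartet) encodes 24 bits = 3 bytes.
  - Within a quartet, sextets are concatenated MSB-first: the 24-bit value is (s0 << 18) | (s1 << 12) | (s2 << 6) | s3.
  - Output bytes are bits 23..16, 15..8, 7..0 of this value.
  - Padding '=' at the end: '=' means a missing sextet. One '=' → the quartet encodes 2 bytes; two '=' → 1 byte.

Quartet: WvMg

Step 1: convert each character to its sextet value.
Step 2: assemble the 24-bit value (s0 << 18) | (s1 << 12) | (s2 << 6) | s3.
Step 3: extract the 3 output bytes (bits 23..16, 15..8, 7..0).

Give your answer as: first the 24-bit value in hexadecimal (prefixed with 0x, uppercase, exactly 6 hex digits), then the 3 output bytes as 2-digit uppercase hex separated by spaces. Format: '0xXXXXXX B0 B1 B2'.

Answer: 0x5AF320 5A F3 20

Derivation:
Sextets: W=22, v=47, M=12, g=32
24-bit: (22<<18) | (47<<12) | (12<<6) | 32
      = 0x580000 | 0x02F000 | 0x000300 | 0x000020
      = 0x5AF320
Bytes: (v>>16)&0xFF=5A, (v>>8)&0xFF=F3, v&0xFF=20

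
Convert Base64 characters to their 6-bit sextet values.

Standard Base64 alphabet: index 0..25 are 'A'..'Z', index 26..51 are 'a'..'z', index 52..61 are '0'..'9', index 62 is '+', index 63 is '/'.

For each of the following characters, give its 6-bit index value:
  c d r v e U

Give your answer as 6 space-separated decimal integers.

Answer: 28 29 43 47 30 20

Derivation:
'c': a..z range, 26 + ord('c') − ord('a') = 28
'd': a..z range, 26 + ord('d') − ord('a') = 29
'r': a..z range, 26 + ord('r') − ord('a') = 43
'v': a..z range, 26 + ord('v') − ord('a') = 47
'e': a..z range, 26 + ord('e') − ord('a') = 30
'U': A..Z range, ord('U') − ord('A') = 20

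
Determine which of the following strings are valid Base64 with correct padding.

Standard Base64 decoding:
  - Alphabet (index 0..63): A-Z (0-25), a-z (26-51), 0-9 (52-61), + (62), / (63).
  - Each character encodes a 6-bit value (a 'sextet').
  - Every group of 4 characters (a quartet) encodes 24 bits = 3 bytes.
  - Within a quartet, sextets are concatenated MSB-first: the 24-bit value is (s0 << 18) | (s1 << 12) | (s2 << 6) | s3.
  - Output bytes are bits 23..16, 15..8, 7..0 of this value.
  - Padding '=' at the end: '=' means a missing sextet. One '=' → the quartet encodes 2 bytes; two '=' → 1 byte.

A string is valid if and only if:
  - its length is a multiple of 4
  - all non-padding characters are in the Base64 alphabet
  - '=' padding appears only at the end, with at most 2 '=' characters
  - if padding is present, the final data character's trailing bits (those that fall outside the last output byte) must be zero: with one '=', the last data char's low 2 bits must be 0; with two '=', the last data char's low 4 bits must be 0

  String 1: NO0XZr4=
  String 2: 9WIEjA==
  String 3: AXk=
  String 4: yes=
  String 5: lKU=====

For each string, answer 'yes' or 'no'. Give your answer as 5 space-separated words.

String 1: 'NO0XZr4=' → valid
String 2: '9WIEjA==' → valid
String 3: 'AXk=' → valid
String 4: 'yes=' → valid
String 5: 'lKU=====' → invalid (5 pad chars (max 2))

Answer: yes yes yes yes no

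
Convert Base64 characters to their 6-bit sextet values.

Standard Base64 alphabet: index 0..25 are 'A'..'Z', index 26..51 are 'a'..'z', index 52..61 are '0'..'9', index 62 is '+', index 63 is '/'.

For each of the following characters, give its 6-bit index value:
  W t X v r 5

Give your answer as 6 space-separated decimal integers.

Answer: 22 45 23 47 43 57

Derivation:
'W': A..Z range, ord('W') − ord('A') = 22
't': a..z range, 26 + ord('t') − ord('a') = 45
'X': A..Z range, ord('X') − ord('A') = 23
'v': a..z range, 26 + ord('v') − ord('a') = 47
'r': a..z range, 26 + ord('r') − ord('a') = 43
'5': 0..9 range, 52 + ord('5') − ord('0') = 57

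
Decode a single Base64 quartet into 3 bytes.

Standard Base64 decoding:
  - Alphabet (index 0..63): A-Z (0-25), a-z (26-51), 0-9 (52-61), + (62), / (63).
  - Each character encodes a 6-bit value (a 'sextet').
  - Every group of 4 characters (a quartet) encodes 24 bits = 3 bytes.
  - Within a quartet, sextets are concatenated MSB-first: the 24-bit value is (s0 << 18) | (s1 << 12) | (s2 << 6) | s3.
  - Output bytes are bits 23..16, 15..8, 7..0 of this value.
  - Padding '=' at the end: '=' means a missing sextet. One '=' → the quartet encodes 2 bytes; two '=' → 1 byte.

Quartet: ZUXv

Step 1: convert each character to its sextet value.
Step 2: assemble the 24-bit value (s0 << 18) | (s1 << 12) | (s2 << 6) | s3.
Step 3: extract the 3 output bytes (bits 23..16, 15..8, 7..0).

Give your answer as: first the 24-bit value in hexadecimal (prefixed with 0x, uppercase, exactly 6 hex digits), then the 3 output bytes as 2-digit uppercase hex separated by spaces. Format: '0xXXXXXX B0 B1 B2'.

Answer: 0x6545EF 65 45 EF

Derivation:
Sextets: Z=25, U=20, X=23, v=47
24-bit: (25<<18) | (20<<12) | (23<<6) | 47
      = 0x640000 | 0x014000 | 0x0005C0 | 0x00002F
      = 0x6545EF
Bytes: (v>>16)&0xFF=65, (v>>8)&0xFF=45, v&0xFF=EF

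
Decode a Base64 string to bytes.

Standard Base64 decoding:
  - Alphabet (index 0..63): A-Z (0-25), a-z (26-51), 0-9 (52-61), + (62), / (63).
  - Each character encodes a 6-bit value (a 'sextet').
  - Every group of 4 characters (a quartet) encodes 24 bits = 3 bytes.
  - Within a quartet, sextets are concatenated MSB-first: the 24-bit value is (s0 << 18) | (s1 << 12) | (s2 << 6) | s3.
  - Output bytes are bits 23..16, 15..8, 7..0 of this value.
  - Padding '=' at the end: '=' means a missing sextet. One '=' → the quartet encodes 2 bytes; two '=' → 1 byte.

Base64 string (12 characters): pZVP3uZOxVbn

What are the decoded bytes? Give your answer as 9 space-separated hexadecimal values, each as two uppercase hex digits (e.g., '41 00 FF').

Answer: A5 95 4F DE E6 4E C5 56 E7

Derivation:
After char 0 ('p'=41): chars_in_quartet=1 acc=0x29 bytes_emitted=0
After char 1 ('Z'=25): chars_in_quartet=2 acc=0xA59 bytes_emitted=0
After char 2 ('V'=21): chars_in_quartet=3 acc=0x29655 bytes_emitted=0
After char 3 ('P'=15): chars_in_quartet=4 acc=0xA5954F -> emit A5 95 4F, reset; bytes_emitted=3
After char 4 ('3'=55): chars_in_quartet=1 acc=0x37 bytes_emitted=3
After char 5 ('u'=46): chars_in_quartet=2 acc=0xDEE bytes_emitted=3
After char 6 ('Z'=25): chars_in_quartet=3 acc=0x37B99 bytes_emitted=3
After char 7 ('O'=14): chars_in_quartet=4 acc=0xDEE64E -> emit DE E6 4E, reset; bytes_emitted=6
After char 8 ('x'=49): chars_in_quartet=1 acc=0x31 bytes_emitted=6
After char 9 ('V'=21): chars_in_quartet=2 acc=0xC55 bytes_emitted=6
After char 10 ('b'=27): chars_in_quartet=3 acc=0x3155B bytes_emitted=6
After char 11 ('n'=39): chars_in_quartet=4 acc=0xC556E7 -> emit C5 56 E7, reset; bytes_emitted=9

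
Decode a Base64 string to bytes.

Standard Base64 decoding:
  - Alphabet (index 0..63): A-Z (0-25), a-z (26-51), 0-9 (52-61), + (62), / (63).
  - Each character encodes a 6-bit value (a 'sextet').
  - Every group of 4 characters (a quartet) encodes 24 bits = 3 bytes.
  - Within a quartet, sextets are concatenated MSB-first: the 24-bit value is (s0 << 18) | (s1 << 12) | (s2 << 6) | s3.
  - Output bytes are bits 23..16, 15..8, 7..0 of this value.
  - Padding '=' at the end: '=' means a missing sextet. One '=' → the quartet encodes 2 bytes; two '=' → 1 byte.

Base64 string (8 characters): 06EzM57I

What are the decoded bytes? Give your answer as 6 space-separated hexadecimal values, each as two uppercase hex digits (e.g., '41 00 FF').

After char 0 ('0'=52): chars_in_quartet=1 acc=0x34 bytes_emitted=0
After char 1 ('6'=58): chars_in_quartet=2 acc=0xD3A bytes_emitted=0
After char 2 ('E'=4): chars_in_quartet=3 acc=0x34E84 bytes_emitted=0
After char 3 ('z'=51): chars_in_quartet=4 acc=0xD3A133 -> emit D3 A1 33, reset; bytes_emitted=3
After char 4 ('M'=12): chars_in_quartet=1 acc=0xC bytes_emitted=3
After char 5 ('5'=57): chars_in_quartet=2 acc=0x339 bytes_emitted=3
After char 6 ('7'=59): chars_in_quartet=3 acc=0xCE7B bytes_emitted=3
After char 7 ('I'=8): chars_in_quartet=4 acc=0x339EC8 -> emit 33 9E C8, reset; bytes_emitted=6

Answer: D3 A1 33 33 9E C8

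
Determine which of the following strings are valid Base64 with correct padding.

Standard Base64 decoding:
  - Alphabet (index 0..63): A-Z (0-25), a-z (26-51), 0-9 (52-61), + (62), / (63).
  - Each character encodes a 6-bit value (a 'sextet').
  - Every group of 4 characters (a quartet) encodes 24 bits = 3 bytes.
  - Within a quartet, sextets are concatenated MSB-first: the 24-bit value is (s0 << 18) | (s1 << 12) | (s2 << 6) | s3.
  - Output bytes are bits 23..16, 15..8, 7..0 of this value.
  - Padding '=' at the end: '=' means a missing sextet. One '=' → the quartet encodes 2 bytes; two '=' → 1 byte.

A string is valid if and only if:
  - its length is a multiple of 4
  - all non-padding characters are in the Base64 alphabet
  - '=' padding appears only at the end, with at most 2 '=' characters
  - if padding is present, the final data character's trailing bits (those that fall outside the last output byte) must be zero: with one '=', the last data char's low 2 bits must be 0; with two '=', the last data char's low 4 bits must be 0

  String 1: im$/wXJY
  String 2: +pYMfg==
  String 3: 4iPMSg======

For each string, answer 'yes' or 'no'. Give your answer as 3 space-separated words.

String 1: 'im$/wXJY' → invalid (bad char(s): ['$'])
String 2: '+pYMfg==' → valid
String 3: '4iPMSg======' → invalid (6 pad chars (max 2))

Answer: no yes no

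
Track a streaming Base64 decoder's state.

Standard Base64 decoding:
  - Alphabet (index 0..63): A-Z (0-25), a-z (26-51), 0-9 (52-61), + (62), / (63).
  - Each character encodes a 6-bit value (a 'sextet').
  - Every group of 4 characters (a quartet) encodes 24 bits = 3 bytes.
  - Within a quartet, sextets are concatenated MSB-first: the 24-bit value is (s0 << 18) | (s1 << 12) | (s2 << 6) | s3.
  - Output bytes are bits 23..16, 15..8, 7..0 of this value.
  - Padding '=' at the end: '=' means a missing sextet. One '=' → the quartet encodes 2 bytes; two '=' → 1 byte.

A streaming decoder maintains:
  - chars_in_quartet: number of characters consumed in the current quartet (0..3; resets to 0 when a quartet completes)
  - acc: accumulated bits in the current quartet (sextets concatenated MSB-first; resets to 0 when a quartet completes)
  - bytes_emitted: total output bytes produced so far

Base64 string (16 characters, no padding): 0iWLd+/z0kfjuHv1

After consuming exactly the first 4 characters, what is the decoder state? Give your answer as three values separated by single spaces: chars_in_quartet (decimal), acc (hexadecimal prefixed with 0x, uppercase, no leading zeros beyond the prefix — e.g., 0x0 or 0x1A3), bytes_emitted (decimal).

Answer: 0 0x0 3

Derivation:
After char 0 ('0'=52): chars_in_quartet=1 acc=0x34 bytes_emitted=0
After char 1 ('i'=34): chars_in_quartet=2 acc=0xD22 bytes_emitted=0
After char 2 ('W'=22): chars_in_quartet=3 acc=0x34896 bytes_emitted=0
After char 3 ('L'=11): chars_in_quartet=4 acc=0xD2258B -> emit D2 25 8B, reset; bytes_emitted=3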